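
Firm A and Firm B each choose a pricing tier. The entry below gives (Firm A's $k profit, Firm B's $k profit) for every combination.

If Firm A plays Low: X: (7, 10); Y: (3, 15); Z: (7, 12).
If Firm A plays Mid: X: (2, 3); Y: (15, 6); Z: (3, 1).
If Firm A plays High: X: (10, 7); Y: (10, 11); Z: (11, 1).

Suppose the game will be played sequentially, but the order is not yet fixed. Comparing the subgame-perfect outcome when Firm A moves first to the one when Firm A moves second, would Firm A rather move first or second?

If Firm A leads: Firm B's best replies are Low→Y, Mid→Y, High→Y; Firm A's induced payoffs 3, 15, 10; outcome (Mid, Y), payoffs (15, 6).
If Firm B leads: Firm A's best replies are X→High, Y→Mid, Z→High; Firm B's induced payoffs 7, 6, 1; outcome (High, X), payoffs (10, 7).
Firm A gets 15 moving first and 10 moving second, so Firm A prefers to move first.

first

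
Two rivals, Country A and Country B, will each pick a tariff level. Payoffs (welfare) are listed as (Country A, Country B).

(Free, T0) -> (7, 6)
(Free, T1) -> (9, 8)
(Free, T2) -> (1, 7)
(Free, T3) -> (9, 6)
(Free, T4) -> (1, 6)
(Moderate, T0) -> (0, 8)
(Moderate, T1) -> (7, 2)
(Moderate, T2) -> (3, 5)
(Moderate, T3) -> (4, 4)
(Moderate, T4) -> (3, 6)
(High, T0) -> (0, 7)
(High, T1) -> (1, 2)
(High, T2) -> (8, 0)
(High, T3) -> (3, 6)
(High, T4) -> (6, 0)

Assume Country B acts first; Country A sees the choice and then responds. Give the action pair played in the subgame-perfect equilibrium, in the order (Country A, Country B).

Solve by backward induction (Country B leads).
- T0: Country A compares 7, 0, 0 and picks Free; Country B would get 6.
- T1: Country A compares 9, 7, 1 and picks Free; Country B would get 8.
- T2: Country A compares 1, 3, 8 and picks High; Country B would get 0.
- T3: Country A compares 9, 4, 3 and picks Free; Country B would get 6.
- T4: Country A compares 1, 3, 6 and picks High; Country B would get 0.
Among 6, 8, 0, 6, 0, the best is 8 at T1. Subgame-perfect outcome: (Free, T1) with payoffs (9, 8).

(Free, T1)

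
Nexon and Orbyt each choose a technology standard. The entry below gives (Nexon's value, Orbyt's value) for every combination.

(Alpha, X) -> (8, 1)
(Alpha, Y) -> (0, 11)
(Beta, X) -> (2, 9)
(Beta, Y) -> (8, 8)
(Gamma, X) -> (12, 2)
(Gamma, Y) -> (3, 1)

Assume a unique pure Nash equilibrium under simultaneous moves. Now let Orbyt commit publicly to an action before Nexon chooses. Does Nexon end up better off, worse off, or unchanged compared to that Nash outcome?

Solve by backward induction (Orbyt leads).
- X → Nexon plays Gamma (best of 8, 2, 12); Orbyt gets 2.
- Y → Nexon plays Beta (best of 0, 8, 3); Orbyt gets 8.
Maximizing over 2, 8, Orbyt chooses Y. Subgame-perfect outcome: (Beta, Y) with payoffs (8, 8).
Under simultaneous play:
Nexon's best replies: X→Gamma; Y→Beta.
Orbyt's best replies: Alpha→Y; Beta→X; Gamma→X.
Only (Gamma, X) has each player best-responding; Nash payoffs (12, 2).
Nexon earns 8 sequentially versus 12 at the Nash outcome: worse off.

worse off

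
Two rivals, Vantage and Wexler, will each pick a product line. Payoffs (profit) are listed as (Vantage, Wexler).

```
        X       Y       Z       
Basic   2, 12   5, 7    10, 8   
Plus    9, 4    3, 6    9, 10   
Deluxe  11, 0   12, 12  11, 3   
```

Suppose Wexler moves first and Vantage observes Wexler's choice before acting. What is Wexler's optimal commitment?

Backward induction with Wexler moving first.
- X → Vantage plays Deluxe (best of 2, 9, 11); Wexler gets 0.
- Y → Vantage plays Deluxe (best of 5, 3, 12); Wexler gets 12.
- Z → Vantage plays Deluxe (best of 10, 9, 11); Wexler gets 3.
Maximizing over 0, 12, 3, Wexler chooses Y. Subgame-perfect outcome: (Deluxe, Y) with payoffs (12, 12).

Y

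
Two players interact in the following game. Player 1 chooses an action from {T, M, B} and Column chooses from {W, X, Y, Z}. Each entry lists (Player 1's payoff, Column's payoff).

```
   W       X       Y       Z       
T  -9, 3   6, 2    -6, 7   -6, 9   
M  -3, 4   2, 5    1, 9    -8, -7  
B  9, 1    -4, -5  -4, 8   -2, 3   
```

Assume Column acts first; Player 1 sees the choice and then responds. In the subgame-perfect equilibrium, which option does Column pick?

Y

Backward induction with Column moving first.
- W: BR = B, leader payoff 1.
- X: BR = T, leader payoff 2.
- Y: BR = M, leader payoff 9.
- Z: BR = B, leader payoff 3.
Column's induced payoffs are 1, 2, 9, 3, so Column commits to Y. Subgame-perfect outcome: (M, Y) with payoffs (1, 9).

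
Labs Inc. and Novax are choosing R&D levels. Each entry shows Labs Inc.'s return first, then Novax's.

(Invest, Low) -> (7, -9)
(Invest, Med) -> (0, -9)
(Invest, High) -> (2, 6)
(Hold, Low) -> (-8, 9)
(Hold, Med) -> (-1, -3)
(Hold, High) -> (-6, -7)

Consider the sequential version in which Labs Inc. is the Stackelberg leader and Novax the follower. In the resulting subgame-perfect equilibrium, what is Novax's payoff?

6

Novax best-responds to each possible Labs Inc. move:
- Invest: Novax compares -9, -9, 6 and picks High; Labs Inc. would get 2.
- Hold: Novax compares 9, -3, -7 and picks Low; Labs Inc. would get -8.
Among 2, -8, the best is 2 at Invest. Subgame-perfect outcome: (Invest, High) with payoffs (2, 6).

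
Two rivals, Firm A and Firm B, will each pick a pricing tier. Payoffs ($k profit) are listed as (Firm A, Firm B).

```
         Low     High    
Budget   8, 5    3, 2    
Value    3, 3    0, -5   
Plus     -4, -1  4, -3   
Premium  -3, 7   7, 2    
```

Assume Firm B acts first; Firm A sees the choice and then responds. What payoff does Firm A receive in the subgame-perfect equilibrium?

8

Work backward from Firm A's decision.
- Low: Firm A compares 8, 3, -4, -3 and picks Budget; Firm B would get 5.
- High: Firm A compares 3, 0, 4, 7 and picks Premium; Firm B would get 2.
Firm B's induced payoffs are 5, 2, so Firm B commits to Low. Subgame-perfect outcome: (Budget, Low) with payoffs (8, 5).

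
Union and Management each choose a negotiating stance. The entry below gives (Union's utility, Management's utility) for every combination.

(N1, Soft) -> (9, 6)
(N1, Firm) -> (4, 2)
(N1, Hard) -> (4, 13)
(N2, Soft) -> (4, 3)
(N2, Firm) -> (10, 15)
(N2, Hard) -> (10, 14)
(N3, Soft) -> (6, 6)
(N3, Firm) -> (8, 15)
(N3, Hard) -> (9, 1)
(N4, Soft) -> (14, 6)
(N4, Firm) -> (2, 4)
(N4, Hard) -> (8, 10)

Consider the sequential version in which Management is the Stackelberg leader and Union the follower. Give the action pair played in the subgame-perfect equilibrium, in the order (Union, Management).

Work backward from Union's decision.
- Soft → Union plays N4 (best of 9, 4, 6, 14); Management gets 6.
- Firm → Union plays N2 (best of 4, 10, 8, 2); Management gets 15.
- Hard → Union plays N2 (best of 4, 10, 9, 8); Management gets 14.
Management's induced payoffs are 6, 15, 14, so Management commits to Firm. Subgame-perfect outcome: (N2, Firm) with payoffs (10, 15).

(N2, Firm)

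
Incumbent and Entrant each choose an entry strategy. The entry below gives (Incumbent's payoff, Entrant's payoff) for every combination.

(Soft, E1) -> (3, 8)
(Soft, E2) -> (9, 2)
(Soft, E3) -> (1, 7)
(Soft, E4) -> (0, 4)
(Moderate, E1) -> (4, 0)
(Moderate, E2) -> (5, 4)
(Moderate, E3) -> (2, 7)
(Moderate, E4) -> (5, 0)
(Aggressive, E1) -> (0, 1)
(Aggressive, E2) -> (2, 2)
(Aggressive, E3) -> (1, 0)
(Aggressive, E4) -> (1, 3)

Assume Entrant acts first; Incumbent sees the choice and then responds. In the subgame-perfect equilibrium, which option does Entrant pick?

Incumbent best-responds to each possible Entrant move:
- E1: Incumbent compares 3, 4, 0 and picks Moderate; Entrant would get 0.
- E2: Incumbent compares 9, 5, 2 and picks Soft; Entrant would get 2.
- E3: Incumbent compares 1, 2, 1 and picks Moderate; Entrant would get 7.
- E4: Incumbent compares 0, 5, 1 and picks Moderate; Entrant would get 0.
Among 0, 2, 7, 0, the best is 7 at E3. Subgame-perfect outcome: (Moderate, E3) with payoffs (2, 7).

E3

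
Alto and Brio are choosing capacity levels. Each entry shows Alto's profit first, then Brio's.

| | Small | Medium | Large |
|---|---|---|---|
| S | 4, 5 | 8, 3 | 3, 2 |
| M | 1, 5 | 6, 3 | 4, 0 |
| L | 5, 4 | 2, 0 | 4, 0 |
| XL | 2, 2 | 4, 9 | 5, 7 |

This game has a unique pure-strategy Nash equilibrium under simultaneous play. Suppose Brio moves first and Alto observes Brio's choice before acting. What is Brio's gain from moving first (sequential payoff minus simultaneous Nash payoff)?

3

Alto best-responds to each possible Brio move:
- Small: BR = L, leader payoff 4.
- Medium: BR = S, leader payoff 3.
- Large: BR = XL, leader payoff 7.
Brio's induced payoffs are 4, 3, 7, so Brio commits to Large. Subgame-perfect outcome: (XL, Large) with payoffs (5, 7).
Now find the simultaneous Nash equilibrium.
Alto's best replies: Small→L; Medium→S; Large→XL.
Brio's best replies: S→Small; M→Small; L→Small; XL→Medium.
The unique mutual best reply is (L, Small), giving (5, 4).
Brio's commitment gain: 7 − 4 = 3.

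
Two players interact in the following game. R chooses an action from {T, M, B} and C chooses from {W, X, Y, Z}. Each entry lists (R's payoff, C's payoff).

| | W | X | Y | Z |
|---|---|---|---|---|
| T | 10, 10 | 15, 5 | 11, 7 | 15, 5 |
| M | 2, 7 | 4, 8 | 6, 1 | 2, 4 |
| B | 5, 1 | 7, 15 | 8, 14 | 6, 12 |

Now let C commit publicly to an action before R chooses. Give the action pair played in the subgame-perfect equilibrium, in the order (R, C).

(T, W)

Backward induction with C moving first.
- W: R compares 10, 2, 5 and picks T; C would get 10.
- X: R compares 15, 4, 7 and picks T; C would get 5.
- Y: R compares 11, 6, 8 and picks T; C would get 7.
- Z: R compares 15, 2, 6 and picks T; C would get 5.
Among 10, 5, 7, 5, the best is 10 at W. Subgame-perfect outcome: (T, W) with payoffs (10, 10).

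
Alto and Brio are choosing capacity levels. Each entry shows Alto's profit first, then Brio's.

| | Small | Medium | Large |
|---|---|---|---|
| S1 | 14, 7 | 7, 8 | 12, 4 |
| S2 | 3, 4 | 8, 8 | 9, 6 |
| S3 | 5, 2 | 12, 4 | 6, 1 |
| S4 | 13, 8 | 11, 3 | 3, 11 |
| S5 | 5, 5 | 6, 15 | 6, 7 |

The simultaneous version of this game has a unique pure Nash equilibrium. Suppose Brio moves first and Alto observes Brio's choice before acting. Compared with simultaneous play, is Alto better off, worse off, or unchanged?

Work backward from Alto's decision.
- Small: Alto compares 14, 3, 5, 13, 5 and picks S1; Brio would get 7.
- Medium: Alto compares 7, 8, 12, 11, 6 and picks S3; Brio would get 4.
- Large: Alto compares 12, 9, 6, 3, 6 and picks S1; Brio would get 4.
Among 7, 4, 4, the best is 7 at Small. Subgame-perfect outcome: (S1, Small) with payoffs (14, 7).
Under simultaneous play:
Alto's best replies: Small→S1; Medium→S3; Large→S1.
Brio's best replies: S1→Medium; S2→Medium; S3→Medium; S4→Large; S5→Medium.
Only (S3, Medium) has each player best-responding; Nash payoffs (12, 4).
Alto earns 14 sequentially versus 12 at the Nash outcome: better off.

better off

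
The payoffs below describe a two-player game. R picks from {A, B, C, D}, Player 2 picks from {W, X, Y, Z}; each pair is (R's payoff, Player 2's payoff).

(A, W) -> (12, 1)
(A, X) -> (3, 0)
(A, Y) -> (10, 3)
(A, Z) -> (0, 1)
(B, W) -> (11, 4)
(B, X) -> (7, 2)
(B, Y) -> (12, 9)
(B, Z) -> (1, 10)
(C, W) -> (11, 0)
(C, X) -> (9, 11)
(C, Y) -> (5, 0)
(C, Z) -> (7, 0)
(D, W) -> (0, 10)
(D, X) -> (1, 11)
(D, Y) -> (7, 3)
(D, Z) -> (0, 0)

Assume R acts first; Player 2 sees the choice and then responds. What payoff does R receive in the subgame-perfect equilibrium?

Player 2 best-responds to each possible R move:
- A → Player 2 plays Y (best of 1, 0, 3, 1); R gets 10.
- B → Player 2 plays Z (best of 4, 2, 9, 10); R gets 1.
- C → Player 2 plays X (best of 0, 11, 0, 0); R gets 9.
- D → Player 2 plays X (best of 10, 11, 3, 0); R gets 1.
Among 10, 1, 9, 1, the best is 10 at A. Subgame-perfect outcome: (A, Y) with payoffs (10, 3).

10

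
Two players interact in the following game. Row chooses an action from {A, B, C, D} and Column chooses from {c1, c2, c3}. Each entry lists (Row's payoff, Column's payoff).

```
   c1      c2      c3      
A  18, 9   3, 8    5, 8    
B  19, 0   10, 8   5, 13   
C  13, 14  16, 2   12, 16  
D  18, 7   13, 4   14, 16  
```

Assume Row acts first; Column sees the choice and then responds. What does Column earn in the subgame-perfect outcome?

Column best-responds to each possible Row move:
- A → Column plays c1 (best of 9, 8, 8); Row gets 18.
- B → Column plays c3 (best of 0, 8, 13); Row gets 5.
- C → Column plays c3 (best of 14, 2, 16); Row gets 12.
- D → Column plays c3 (best of 7, 4, 16); Row gets 14.
Maximizing over 18, 5, 12, 14, Row chooses A. Subgame-perfect outcome: (A, c1) with payoffs (18, 9).

9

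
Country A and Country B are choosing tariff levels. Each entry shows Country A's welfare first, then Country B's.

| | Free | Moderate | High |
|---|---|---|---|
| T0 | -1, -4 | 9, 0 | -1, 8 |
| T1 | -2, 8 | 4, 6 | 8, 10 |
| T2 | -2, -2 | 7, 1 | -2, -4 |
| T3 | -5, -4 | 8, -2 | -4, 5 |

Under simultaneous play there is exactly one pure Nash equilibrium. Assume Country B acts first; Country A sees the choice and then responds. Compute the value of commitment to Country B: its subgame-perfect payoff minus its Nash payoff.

0

Country A best-responds to each possible Country B move:
- Free: BR = T0, leader payoff -4.
- Moderate: BR = T0, leader payoff 0.
- High: BR = T1, leader payoff 10.
Maximizing over -4, 0, 10, Country B chooses High. Subgame-perfect outcome: (T1, High) with payoffs (8, 10).
Under simultaneous play:
Country A's best replies: Free→T0; Moderate→T0; High→T1.
Country B's best replies: T0→High; T1→High; T2→Moderate; T3→High.
Only (T1, High) has each player best-responding; Nash payoffs (8, 10).
Country B's commitment gain: 10 − 10 = 0.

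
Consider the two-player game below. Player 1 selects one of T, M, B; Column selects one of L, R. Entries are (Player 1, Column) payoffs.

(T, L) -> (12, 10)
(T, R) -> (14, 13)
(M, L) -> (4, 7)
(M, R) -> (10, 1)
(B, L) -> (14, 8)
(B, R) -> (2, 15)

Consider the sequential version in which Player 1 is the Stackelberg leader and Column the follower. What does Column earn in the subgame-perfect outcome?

13

Solve by backward induction (Player 1 leads).
- T: Column compares 10, 13 and picks R; Player 1 would get 14.
- M: Column compares 7, 1 and picks L; Player 1 would get 4.
- B: Column compares 8, 15 and picks R; Player 1 would get 2.
Among 14, 4, 2, the best is 14 at T. Subgame-perfect outcome: (T, R) with payoffs (14, 13).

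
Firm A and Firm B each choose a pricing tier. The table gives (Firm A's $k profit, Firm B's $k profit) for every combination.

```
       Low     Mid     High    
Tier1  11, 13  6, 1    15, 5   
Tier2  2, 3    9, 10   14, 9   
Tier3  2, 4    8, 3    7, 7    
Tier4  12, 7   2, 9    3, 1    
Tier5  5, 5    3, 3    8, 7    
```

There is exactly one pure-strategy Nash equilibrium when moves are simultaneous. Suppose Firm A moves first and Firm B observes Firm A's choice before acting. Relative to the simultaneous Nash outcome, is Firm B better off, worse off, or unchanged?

Solve by backward induction (Firm A leads).
- Tier1 → Firm B plays Low (best of 13, 1, 5); Firm A gets 11.
- Tier2 → Firm B plays Mid (best of 3, 10, 9); Firm A gets 9.
- Tier3 → Firm B plays High (best of 4, 3, 7); Firm A gets 7.
- Tier4 → Firm B plays Mid (best of 7, 9, 1); Firm A gets 2.
- Tier5 → Firm B plays High (best of 5, 3, 7); Firm A gets 8.
Among 11, 9, 7, 2, 8, the best is 11 at Tier1. Subgame-perfect outcome: (Tier1, Low) with payoffs (11, 13).
Under simultaneous play:
Firm A's best replies: Low→Tier4; Mid→Tier2; High→Tier1.
Firm B's best replies: Tier1→Low; Tier2→Mid; Tier3→High; Tier4→Mid; Tier5→High.
The unique mutual best reply is (Tier2, Mid), giving (9, 10).
Firm B earns 13 sequentially versus 10 at the Nash outcome: better off.

better off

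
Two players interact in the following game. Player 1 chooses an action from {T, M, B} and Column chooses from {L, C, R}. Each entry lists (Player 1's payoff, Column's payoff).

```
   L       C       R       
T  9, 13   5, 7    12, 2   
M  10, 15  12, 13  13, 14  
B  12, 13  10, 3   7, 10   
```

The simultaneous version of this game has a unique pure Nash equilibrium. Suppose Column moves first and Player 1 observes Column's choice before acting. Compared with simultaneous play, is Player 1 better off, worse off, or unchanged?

Work backward from Player 1's decision.
- L: BR = B, leader payoff 13.
- C: BR = M, leader payoff 13.
- R: BR = M, leader payoff 14.
Maximizing over 13, 13, 14, Column chooses R. Subgame-perfect outcome: (M, R) with payoffs (13, 14).
Under simultaneous play:
Player 1's best replies: L→B; C→M; R→M.
Column's best replies: T→L; M→L; B→L.
The unique mutual best reply is (B, L), giving (12, 13).
Player 1 earns 13 sequentially versus 12 at the Nash outcome: better off.

better off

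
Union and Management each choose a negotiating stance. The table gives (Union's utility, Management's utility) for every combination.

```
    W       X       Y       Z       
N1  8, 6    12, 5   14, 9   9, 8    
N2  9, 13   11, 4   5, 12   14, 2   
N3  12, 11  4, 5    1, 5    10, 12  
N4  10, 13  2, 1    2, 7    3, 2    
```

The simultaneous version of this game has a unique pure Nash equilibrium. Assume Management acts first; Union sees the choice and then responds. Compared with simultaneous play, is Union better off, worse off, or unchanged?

worse off

Union best-responds to each possible Management move:
- W → Union plays N3 (best of 8, 9, 12, 10); Management gets 11.
- X → Union plays N1 (best of 12, 11, 4, 2); Management gets 5.
- Y → Union plays N1 (best of 14, 5, 1, 2); Management gets 9.
- Z → Union plays N2 (best of 9, 14, 10, 3); Management gets 2.
Among 11, 5, 9, 2, the best is 11 at W. Subgame-perfect outcome: (N3, W) with payoffs (12, 11).
Now find the simultaneous Nash equilibrium.
Union's best replies: W→N3; X→N1; Y→N1; Z→N2.
Management's best replies: N1→Y; N2→W; N3→Z; N4→W.
The unique mutual best reply is (N1, Y), giving (14, 9).
Union earns 12 sequentially versus 14 at the Nash outcome: worse off.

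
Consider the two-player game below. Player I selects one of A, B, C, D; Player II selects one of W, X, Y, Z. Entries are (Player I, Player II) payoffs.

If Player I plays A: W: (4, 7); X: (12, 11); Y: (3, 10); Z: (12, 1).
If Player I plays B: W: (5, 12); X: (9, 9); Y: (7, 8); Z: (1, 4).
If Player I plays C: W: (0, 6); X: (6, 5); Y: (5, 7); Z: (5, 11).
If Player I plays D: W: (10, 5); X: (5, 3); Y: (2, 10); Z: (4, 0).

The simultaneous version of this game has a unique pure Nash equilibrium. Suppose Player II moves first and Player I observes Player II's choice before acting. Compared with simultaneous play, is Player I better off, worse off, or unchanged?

unchanged

Backward induction with Player II moving first.
- W → Player I plays D (best of 4, 5, 0, 10); Player II gets 5.
- X → Player I plays A (best of 12, 9, 6, 5); Player II gets 11.
- Y → Player I plays B (best of 3, 7, 5, 2); Player II gets 8.
- Z → Player I plays A (best of 12, 1, 5, 4); Player II gets 1.
Maximizing over 5, 11, 8, 1, Player II chooses X. Subgame-perfect outcome: (A, X) with payoffs (12, 11).
For the simultaneous game, intersect best replies.
Player I's best replies: W→D; X→A; Y→B; Z→A.
Player II's best replies: A→X; B→W; C→Z; D→Y.
Only (A, X) has each player best-responding; Nash payoffs (12, 11).
Player I earns 12 sequentially versus 12 at the Nash outcome: unchanged.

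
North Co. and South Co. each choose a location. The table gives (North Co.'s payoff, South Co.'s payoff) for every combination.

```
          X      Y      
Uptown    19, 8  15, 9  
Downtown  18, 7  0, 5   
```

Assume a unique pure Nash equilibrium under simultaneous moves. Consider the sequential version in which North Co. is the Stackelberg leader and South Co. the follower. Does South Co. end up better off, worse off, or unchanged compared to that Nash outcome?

worse off

Work backward from South Co.'s decision.
- Uptown: South Co. compares 8, 9 and picks Y; North Co. would get 15.
- Downtown: South Co. compares 7, 5 and picks X; North Co. would get 18.
Among 15, 18, the best is 18 at Downtown. Subgame-perfect outcome: (Downtown, X) with payoffs (18, 7).
Now find the simultaneous Nash equilibrium.
North Co.'s best replies: X→Uptown; Y→Uptown.
South Co.'s best replies: Uptown→Y; Downtown→X.
The unique mutual best reply is (Uptown, Y), giving (15, 9).
South Co. earns 7 sequentially versus 9 at the Nash outcome: worse off.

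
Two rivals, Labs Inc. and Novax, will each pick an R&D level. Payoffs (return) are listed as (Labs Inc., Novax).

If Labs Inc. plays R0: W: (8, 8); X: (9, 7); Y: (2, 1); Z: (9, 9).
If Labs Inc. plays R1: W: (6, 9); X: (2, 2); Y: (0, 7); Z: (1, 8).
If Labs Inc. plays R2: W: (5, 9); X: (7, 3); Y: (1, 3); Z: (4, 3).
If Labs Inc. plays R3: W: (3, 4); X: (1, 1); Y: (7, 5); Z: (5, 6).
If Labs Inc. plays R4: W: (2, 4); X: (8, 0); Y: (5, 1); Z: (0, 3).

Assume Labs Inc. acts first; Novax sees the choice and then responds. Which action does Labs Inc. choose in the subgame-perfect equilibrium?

R0

Backward induction with Labs Inc. moving first.
- R0 → Novax plays Z (best of 8, 7, 1, 9); Labs Inc. gets 9.
- R1 → Novax plays W (best of 9, 2, 7, 8); Labs Inc. gets 6.
- R2 → Novax plays W (best of 9, 3, 3, 3); Labs Inc. gets 5.
- R3 → Novax plays Z (best of 4, 1, 5, 6); Labs Inc. gets 5.
- R4 → Novax plays W (best of 4, 0, 1, 3); Labs Inc. gets 2.
Labs Inc.'s induced payoffs are 9, 6, 5, 5, 2, so Labs Inc. commits to R0. Subgame-perfect outcome: (R0, Z) with payoffs (9, 9).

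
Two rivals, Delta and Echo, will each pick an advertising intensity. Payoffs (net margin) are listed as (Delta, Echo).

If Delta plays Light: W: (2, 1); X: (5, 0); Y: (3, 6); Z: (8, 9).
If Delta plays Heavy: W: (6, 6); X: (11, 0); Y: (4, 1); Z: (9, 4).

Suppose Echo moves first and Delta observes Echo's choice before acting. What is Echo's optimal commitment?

Backward induction with Echo moving first.
- W: BR = Heavy, leader payoff 6.
- X: BR = Heavy, leader payoff 0.
- Y: BR = Heavy, leader payoff 1.
- Z: BR = Heavy, leader payoff 4.
Maximizing over 6, 0, 1, 4, Echo chooses W. Subgame-perfect outcome: (Heavy, W) with payoffs (6, 6).

W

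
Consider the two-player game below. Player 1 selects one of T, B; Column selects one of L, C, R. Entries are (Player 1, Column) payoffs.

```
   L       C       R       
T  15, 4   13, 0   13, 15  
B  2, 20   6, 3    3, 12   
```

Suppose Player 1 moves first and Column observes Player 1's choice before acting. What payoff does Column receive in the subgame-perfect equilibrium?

Backward induction with Player 1 moving first.
- T → Column plays R (best of 4, 0, 15); Player 1 gets 13.
- B → Column plays L (best of 20, 3, 12); Player 1 gets 2.
Player 1's induced payoffs are 13, 2, so Player 1 commits to T. Subgame-perfect outcome: (T, R) with payoffs (13, 15).

15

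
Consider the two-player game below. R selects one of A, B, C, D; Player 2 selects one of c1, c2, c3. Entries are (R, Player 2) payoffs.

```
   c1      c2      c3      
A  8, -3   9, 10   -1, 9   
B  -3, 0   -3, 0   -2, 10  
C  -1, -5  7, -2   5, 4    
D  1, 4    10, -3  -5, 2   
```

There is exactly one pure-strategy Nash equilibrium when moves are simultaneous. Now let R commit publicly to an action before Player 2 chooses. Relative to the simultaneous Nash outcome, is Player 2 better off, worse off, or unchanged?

Solve by backward induction (R leads).
- A → Player 2 plays c2 (best of -3, 10, 9); R gets 9.
- B → Player 2 plays c3 (best of 0, 0, 10); R gets -2.
- C → Player 2 plays c3 (best of -5, -2, 4); R gets 5.
- D → Player 2 plays c1 (best of 4, -3, 2); R gets 1.
Among 9, -2, 5, 1, the best is 9 at A. Subgame-perfect outcome: (A, c2) with payoffs (9, 10).
Under simultaneous play:
R's best replies: c1→A; c2→D; c3→C.
Player 2's best replies: A→c2; B→c3; C→c3; D→c1.
The unique mutual best reply is (C, c3), giving (5, 4).
Player 2 earns 10 sequentially versus 4 at the Nash outcome: better off.

better off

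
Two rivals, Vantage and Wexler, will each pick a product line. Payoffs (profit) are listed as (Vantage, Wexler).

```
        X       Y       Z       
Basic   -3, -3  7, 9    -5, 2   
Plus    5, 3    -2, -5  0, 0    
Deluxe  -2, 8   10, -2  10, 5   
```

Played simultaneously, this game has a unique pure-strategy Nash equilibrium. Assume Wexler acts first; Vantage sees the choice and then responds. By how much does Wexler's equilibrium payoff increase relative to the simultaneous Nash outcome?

Solve by backward induction (Wexler leads).
- X → Vantage plays Plus (best of -3, 5, -2); Wexler gets 3.
- Y → Vantage plays Deluxe (best of 7, -2, 10); Wexler gets -2.
- Z → Vantage plays Deluxe (best of -5, 0, 10); Wexler gets 5.
Maximizing over 3, -2, 5, Wexler chooses Z. Subgame-perfect outcome: (Deluxe, Z) with payoffs (10, 5).
Under simultaneous play:
Vantage's best replies: X→Plus; Y→Deluxe; Z→Deluxe.
Wexler's best replies: Basic→Y; Plus→X; Deluxe→X.
The unique mutual best reply is (Plus, X), giving (5, 3).
Wexler's commitment gain: 5 − 3 = 2.

2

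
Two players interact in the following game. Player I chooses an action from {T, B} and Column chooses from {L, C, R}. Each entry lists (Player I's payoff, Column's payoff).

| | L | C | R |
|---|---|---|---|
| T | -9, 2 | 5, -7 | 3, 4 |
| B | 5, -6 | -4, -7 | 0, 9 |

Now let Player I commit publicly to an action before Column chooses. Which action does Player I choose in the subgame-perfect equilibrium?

T

Solve by backward induction (Player I leads).
- T: BR = R, leader payoff 3.
- B: BR = R, leader payoff 0.
Maximizing over 3, 0, Player I chooses T. Subgame-perfect outcome: (T, R) with payoffs (3, 4).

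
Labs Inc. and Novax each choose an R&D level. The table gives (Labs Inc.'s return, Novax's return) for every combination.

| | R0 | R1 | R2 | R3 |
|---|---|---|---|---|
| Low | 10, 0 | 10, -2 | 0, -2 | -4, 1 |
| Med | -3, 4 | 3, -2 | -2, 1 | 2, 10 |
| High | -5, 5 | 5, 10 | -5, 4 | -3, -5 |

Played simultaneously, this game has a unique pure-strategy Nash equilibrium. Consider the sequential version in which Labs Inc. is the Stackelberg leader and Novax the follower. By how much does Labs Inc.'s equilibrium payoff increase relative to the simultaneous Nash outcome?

Novax best-responds to each possible Labs Inc. move:
- Low → Novax plays R3 (best of 0, -2, -2, 1); Labs Inc. gets -4.
- Med → Novax plays R3 (best of 4, -2, 1, 10); Labs Inc. gets 2.
- High → Novax plays R1 (best of 5, 10, 4, -5); Labs Inc. gets 5.
Labs Inc.'s induced payoffs are -4, 2, 5, so Labs Inc. commits to High. Subgame-perfect outcome: (High, R1) with payoffs (5, 10).
Under simultaneous play:
Labs Inc.'s best replies: R0→Low; R1→Low; R2→Low; R3→Med.
Novax's best replies: Low→R3; Med→R3; High→R1.
Only (Med, R3) has each player best-responding; Nash payoffs (2, 10).
Labs Inc.'s commitment gain: 5 − 2 = 3.

3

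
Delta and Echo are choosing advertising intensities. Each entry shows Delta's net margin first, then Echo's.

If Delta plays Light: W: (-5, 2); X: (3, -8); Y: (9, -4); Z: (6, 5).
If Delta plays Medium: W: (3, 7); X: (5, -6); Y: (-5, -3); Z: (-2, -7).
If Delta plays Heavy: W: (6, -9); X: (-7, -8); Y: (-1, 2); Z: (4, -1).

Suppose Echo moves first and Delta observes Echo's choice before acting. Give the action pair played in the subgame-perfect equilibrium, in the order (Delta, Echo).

(Light, Z)

Delta best-responds to each possible Echo move:
- W: Delta compares -5, 3, 6 and picks Heavy; Echo would get -9.
- X: Delta compares 3, 5, -7 and picks Medium; Echo would get -6.
- Y: Delta compares 9, -5, -1 and picks Light; Echo would get -4.
- Z: Delta compares 6, -2, 4 and picks Light; Echo would get 5.
Among -9, -6, -4, 5, the best is 5 at Z. Subgame-perfect outcome: (Light, Z) with payoffs (6, 5).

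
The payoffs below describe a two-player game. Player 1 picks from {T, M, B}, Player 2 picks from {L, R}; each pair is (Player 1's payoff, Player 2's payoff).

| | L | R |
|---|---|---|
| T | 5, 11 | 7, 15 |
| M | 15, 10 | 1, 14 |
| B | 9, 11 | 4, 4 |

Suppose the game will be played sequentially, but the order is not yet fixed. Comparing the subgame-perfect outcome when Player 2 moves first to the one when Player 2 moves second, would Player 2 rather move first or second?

first

If Player 1 leads: Player 2's best replies are T→R, M→R, B→L; Player 1's induced payoffs 7, 1, 9; outcome (B, L), payoffs (9, 11).
If Player 2 leads: Player 1's best replies are L→M, R→T; Player 2's induced payoffs 10, 15; outcome (T, R), payoffs (7, 15).
Player 2 gets 15 moving first and 11 moving second, so Player 2 prefers to move first.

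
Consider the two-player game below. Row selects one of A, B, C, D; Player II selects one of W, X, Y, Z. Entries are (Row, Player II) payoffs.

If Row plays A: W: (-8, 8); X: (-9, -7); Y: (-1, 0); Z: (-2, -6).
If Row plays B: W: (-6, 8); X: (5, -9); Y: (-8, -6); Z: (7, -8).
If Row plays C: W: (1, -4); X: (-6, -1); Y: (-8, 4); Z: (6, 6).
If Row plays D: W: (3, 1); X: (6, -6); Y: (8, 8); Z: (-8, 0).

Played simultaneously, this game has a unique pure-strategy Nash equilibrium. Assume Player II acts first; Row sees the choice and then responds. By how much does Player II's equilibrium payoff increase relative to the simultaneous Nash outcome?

Row best-responds to each possible Player II move:
- W: Row compares -8, -6, 1, 3 and picks D; Player II would get 1.
- X: Row compares -9, 5, -6, 6 and picks D; Player II would get -6.
- Y: Row compares -1, -8, -8, 8 and picks D; Player II would get 8.
- Z: Row compares -2, 7, 6, -8 and picks B; Player II would get -8.
Player II's induced payoffs are 1, -6, 8, -8, so Player II commits to Y. Subgame-perfect outcome: (D, Y) with payoffs (8, 8).
Now find the simultaneous Nash equilibrium.
Row's best replies: W→D; X→D; Y→D; Z→B.
Player II's best replies: A→W; B→W; C→Z; D→Y.
Only (D, Y) has each player best-responding; Nash payoffs (8, 8).
Player II's commitment gain: 8 − 8 = 0.

0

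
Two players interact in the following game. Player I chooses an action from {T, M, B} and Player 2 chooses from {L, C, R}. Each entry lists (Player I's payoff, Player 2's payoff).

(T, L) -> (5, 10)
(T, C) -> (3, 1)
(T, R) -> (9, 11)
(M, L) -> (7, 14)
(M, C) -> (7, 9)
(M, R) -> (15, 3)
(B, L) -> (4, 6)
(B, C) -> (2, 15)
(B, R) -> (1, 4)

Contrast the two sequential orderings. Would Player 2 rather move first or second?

first

If Player I leads: Player 2's best replies are T→R, M→L, B→C; Player I's induced payoffs 9, 7, 2; outcome (T, R), payoffs (9, 11).
If Player 2 leads: Player I's best replies are L→M, C→M, R→M; Player 2's induced payoffs 14, 9, 3; outcome (M, L), payoffs (7, 14).
Player 2 gets 14 moving first and 11 moving second, so Player 2 prefers to move first.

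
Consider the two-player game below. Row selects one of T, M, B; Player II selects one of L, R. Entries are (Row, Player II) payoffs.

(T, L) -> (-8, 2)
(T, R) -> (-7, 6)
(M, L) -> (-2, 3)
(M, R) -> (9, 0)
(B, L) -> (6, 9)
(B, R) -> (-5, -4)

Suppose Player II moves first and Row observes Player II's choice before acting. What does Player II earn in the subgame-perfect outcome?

Backward induction with Player II moving first.
- L → Row plays B (best of -8, -2, 6); Player II gets 9.
- R → Row plays M (best of -7, 9, -5); Player II gets 0.
Maximizing over 9, 0, Player II chooses L. Subgame-perfect outcome: (B, L) with payoffs (6, 9).

9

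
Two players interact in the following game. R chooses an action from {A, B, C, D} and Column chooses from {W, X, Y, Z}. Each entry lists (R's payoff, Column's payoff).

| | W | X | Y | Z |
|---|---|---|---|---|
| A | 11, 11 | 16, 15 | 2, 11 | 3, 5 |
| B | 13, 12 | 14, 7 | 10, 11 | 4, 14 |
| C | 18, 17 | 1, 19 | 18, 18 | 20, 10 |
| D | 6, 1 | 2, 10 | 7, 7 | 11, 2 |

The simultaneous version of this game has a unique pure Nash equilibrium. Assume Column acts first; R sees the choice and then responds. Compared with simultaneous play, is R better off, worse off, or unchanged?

better off

Backward induction with Column moving first.
- W: BR = C, leader payoff 17.
- X: BR = A, leader payoff 15.
- Y: BR = C, leader payoff 18.
- Z: BR = C, leader payoff 10.
Among 17, 15, 18, 10, the best is 18 at Y. Subgame-perfect outcome: (C, Y) with payoffs (18, 18).
Now find the simultaneous Nash equilibrium.
R's best replies: W→C; X→A; Y→C; Z→C.
Column's best replies: A→X; B→Z; C→X; D→X.
Only (A, X) has each player best-responding; Nash payoffs (16, 15).
R earns 18 sequentially versus 16 at the Nash outcome: better off.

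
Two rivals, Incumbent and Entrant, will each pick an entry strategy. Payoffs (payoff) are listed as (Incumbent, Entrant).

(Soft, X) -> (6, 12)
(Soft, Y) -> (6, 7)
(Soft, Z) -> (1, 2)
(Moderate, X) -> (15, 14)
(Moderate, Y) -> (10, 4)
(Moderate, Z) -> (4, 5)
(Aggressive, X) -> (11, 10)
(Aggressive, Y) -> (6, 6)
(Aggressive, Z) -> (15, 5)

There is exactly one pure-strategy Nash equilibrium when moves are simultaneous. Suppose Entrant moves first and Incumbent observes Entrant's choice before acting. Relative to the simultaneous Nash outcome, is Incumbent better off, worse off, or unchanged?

unchanged

Work backward from Incumbent's decision.
- X: Incumbent compares 6, 15, 11 and picks Moderate; Entrant would get 14.
- Y: Incumbent compares 6, 10, 6 and picks Moderate; Entrant would get 4.
- Z: Incumbent compares 1, 4, 15 and picks Aggressive; Entrant would get 5.
Among 14, 4, 5, the best is 14 at X. Subgame-perfect outcome: (Moderate, X) with payoffs (15, 14).
Now find the simultaneous Nash equilibrium.
Incumbent's best replies: X→Moderate; Y→Moderate; Z→Aggressive.
Entrant's best replies: Soft→X; Moderate→X; Aggressive→X.
Only (Moderate, X) has each player best-responding; Nash payoffs (15, 14).
Incumbent earns 15 sequentially versus 15 at the Nash outcome: unchanged.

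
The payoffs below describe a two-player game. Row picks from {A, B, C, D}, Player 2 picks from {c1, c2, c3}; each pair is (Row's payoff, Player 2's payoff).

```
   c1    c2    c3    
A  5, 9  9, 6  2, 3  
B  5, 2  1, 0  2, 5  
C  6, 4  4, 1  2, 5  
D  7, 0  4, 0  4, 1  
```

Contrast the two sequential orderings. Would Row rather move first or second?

If Row leads: Player 2's best replies are A→c1, B→c3, C→c3, D→c3; Row's induced payoffs 5, 2, 2, 4; outcome (A, c1), payoffs (5, 9).
If Player 2 leads: Row's best replies are c1→D, c2→A, c3→D; Player 2's induced payoffs 0, 6, 1; outcome (A, c2), payoffs (9, 6).
Row gets 5 moving first and 9 moving second, so Row prefers to move second.

second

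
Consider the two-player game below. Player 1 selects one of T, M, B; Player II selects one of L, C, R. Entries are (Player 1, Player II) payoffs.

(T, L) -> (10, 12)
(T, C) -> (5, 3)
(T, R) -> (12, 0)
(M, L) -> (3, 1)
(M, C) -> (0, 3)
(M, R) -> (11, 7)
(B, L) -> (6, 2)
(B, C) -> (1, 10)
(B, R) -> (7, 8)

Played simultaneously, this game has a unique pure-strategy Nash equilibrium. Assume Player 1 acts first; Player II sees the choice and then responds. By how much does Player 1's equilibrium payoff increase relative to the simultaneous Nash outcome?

1

Work backward from Player II's decision.
- T: Player II compares 12, 3, 0 and picks L; Player 1 would get 10.
- M: Player II compares 1, 3, 7 and picks R; Player 1 would get 11.
- B: Player II compares 2, 10, 8 and picks C; Player 1 would get 1.
Maximizing over 10, 11, 1, Player 1 chooses M. Subgame-perfect outcome: (M, R) with payoffs (11, 7).
Now find the simultaneous Nash equilibrium.
Player 1's best replies: L→T; C→T; R→T.
Player II's best replies: T→L; M→R; B→C.
Only (T, L) has each player best-responding; Nash payoffs (10, 12).
Player 1's commitment gain: 11 − 10 = 1.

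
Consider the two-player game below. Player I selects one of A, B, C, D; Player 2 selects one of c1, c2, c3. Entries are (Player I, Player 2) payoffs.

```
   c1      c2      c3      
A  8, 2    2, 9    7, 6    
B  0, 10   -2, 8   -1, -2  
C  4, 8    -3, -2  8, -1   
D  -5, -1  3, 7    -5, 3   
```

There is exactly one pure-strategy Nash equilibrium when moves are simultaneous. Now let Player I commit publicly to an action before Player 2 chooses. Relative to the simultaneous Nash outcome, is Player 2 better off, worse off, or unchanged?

better off

Work backward from Player 2's decision.
- A: BR = c2, leader payoff 2.
- B: BR = c1, leader payoff 0.
- C: BR = c1, leader payoff 4.
- D: BR = c2, leader payoff 3.
Maximizing over 2, 0, 4, 3, Player I chooses C. Subgame-perfect outcome: (C, c1) with payoffs (4, 8).
For the simultaneous game, intersect best replies.
Player I's best replies: c1→A; c2→D; c3→C.
Player 2's best replies: A→c2; B→c1; C→c1; D→c2.
The unique mutual best reply is (D, c2), giving (3, 7).
Player 2 earns 8 sequentially versus 7 at the Nash outcome: better off.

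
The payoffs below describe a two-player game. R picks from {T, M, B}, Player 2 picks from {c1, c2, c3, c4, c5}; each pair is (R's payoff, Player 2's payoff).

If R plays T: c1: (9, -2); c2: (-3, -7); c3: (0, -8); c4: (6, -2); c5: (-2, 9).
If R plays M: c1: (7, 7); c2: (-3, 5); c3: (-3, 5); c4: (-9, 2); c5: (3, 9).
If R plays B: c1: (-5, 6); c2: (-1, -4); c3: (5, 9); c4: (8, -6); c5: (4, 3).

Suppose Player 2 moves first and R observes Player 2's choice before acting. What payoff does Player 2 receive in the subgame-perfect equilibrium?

9

Backward induction with Player 2 moving first.
- c1: BR = T, leader payoff -2.
- c2: BR = B, leader payoff -4.
- c3: BR = B, leader payoff 9.
- c4: BR = B, leader payoff -6.
- c5: BR = B, leader payoff 3.
Maximizing over -2, -4, 9, -6, 3, Player 2 chooses c3. Subgame-perfect outcome: (B, c3) with payoffs (5, 9).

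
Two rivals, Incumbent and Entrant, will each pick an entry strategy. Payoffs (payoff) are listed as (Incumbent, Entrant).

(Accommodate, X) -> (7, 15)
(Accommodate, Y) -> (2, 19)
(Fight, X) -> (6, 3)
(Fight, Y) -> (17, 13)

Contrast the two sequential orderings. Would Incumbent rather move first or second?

If Incumbent leads: Entrant's best replies are Accommodate→Y, Fight→Y; Incumbent's induced payoffs 2, 17; outcome (Fight, Y), payoffs (17, 13).
If Entrant leads: Incumbent's best replies are X→Accommodate, Y→Fight; Entrant's induced payoffs 15, 13; outcome (Accommodate, X), payoffs (7, 15).
Incumbent gets 17 moving first and 7 moving second, so Incumbent prefers to move first.

first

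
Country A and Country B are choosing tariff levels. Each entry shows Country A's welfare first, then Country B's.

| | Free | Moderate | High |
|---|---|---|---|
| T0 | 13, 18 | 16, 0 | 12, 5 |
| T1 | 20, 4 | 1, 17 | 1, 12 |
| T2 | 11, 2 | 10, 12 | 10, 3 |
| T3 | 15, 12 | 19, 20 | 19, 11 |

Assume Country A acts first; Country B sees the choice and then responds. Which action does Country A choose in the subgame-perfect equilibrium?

Backward induction with Country A moving first.
- T0: BR = Free, leader payoff 13.
- T1: BR = Moderate, leader payoff 1.
- T2: BR = Moderate, leader payoff 10.
- T3: BR = Moderate, leader payoff 19.
Among 13, 1, 10, 19, the best is 19 at T3. Subgame-perfect outcome: (T3, Moderate) with payoffs (19, 20).

T3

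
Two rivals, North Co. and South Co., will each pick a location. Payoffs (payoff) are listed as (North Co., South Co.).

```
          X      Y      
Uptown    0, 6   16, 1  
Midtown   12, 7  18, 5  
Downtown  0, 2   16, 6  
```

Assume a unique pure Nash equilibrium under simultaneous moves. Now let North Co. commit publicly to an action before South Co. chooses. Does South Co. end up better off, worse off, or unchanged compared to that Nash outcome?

Backward induction with North Co. moving first.
- Uptown: South Co. compares 6, 1 and picks X; North Co. would get 0.
- Midtown: South Co. compares 7, 5 and picks X; North Co. would get 12.
- Downtown: South Co. compares 2, 6 and picks Y; North Co. would get 16.
Maximizing over 0, 12, 16, North Co. chooses Downtown. Subgame-perfect outcome: (Downtown, Y) with payoffs (16, 6).
Under simultaneous play:
North Co.'s best replies: X→Midtown; Y→Midtown.
South Co.'s best replies: Uptown→X; Midtown→X; Downtown→Y.
The unique mutual best reply is (Midtown, X), giving (12, 7).
South Co. earns 6 sequentially versus 7 at the Nash outcome: worse off.

worse off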